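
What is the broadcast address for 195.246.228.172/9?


Network: 195.128.0.0/9
Host bits = 23
Set all host bits to 1:
Broadcast: 195.255.255.255


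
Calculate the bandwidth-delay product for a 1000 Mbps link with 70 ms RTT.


BDP = bandwidth * RTT
= 1000 Mbps * 70 ms
= 1000 * 1e6 * 70 / 1000 bits
= 70000000 bits
= 8750000 bytes
= 8544.9219 KB
BDP = 70000000 bits (8750000 bytes)


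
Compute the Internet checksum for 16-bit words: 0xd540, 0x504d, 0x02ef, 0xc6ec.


Sum all words (with carry folding):
+ 0xd540 = 0xd540
+ 0x504d = 0x258e
+ 0x02ef = 0x287d
+ 0xc6ec = 0xef69
One's complement: ~0xef69
Checksum = 0x1096


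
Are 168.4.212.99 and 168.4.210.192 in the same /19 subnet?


Mask: 255.255.224.0
168.4.212.99 AND mask = 168.4.192.0
168.4.210.192 AND mask = 168.4.192.0
Yes, same subnet (168.4.192.0)


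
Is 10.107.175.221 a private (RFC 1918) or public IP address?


RFC 1918 private ranges:
  10.0.0.0/8 (10.0.0.0 - 10.255.255.255)
  172.16.0.0/12 (172.16.0.0 - 172.31.255.255)
  192.168.0.0/16 (192.168.0.0 - 192.168.255.255)
Private (in 10.0.0.0/8)


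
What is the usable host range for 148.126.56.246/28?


Network: 148.126.56.240
Broadcast: 148.126.56.255
First usable = network + 1
Last usable = broadcast - 1
Range: 148.126.56.241 to 148.126.56.254


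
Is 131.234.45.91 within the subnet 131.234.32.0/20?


Subnet network: 131.234.32.0
Test IP AND mask: 131.234.32.0
Yes, 131.234.45.91 is in 131.234.32.0/20


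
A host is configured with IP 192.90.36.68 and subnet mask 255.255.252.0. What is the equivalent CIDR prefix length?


Binary: 11111111.11111111.11111100.00000000
Count leading 1s
Prefix: /22


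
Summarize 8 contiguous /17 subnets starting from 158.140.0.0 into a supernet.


Original prefix: /17
Number of subnets: 8 = 2^3
New prefix = 17 - 3 = 14
Supernet: 158.140.0.0/14


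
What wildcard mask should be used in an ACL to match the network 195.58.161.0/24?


Subnet mask: 255.255.255.0
Wildcard = 255.255.255.255 - subnet mask
255 - 255 = 0
255 - 255 = 0
255 - 255 = 0
255 - 0 = 255
Wildcard: 0.0.0.255


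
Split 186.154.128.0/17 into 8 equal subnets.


New prefix = 17 + 3 = 20
Each subnet has 4096 addresses
  186.154.128.0/20
  186.154.144.0/20
  186.154.160.0/20
  186.154.176.0/20
  186.154.192.0/20
  186.154.208.0/20
  186.154.224.0/20
  186.154.240.0/20
Subnets: 186.154.128.0/20, 186.154.144.0/20, 186.154.160.0/20, 186.154.176.0/20, 186.154.192.0/20, 186.154.208.0/20, 186.154.224.0/20, 186.154.240.0/20


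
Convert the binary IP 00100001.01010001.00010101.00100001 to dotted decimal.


00100001 = 33
01010001 = 81
00010101 = 21
00100001 = 33
IP: 33.81.21.33


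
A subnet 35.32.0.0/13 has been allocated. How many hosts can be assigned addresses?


Host bits = 32 - 13 = 19
Total addresses = 2^19 = 524288
Usable = total - 2 (network and broadcast)
Usable hosts: 524286


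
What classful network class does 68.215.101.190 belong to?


First octet: 68
Binary: 01000100
0xxxxxxx -> Class A (1-126)
Class A, default mask 255.0.0.0 (/8)


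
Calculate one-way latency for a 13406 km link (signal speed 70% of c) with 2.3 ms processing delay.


Speed = 0.7 * 3e5 km/s = 210000 km/s
Propagation delay = 13406 / 210000 = 0.0638 s = 63.8381 ms
Processing delay = 2.3 ms
Total one-way latency = 66.1381 ms


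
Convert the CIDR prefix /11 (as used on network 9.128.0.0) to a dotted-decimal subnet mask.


/11 means 11 network bits, 21 host bits
Binary: 11111111111000000000000000000000
Mask: 255.224.0.0


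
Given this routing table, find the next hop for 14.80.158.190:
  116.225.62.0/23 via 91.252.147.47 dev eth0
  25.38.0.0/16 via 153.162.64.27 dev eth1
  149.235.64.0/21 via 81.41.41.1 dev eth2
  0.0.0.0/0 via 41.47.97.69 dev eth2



Longest prefix match for 14.80.158.190:
  /23 116.225.62.0: no
  /16 25.38.0.0: no
  /21 149.235.64.0: no
  /0 0.0.0.0: MATCH
Selected: next-hop 41.47.97.69 via eth2 (matched /0)


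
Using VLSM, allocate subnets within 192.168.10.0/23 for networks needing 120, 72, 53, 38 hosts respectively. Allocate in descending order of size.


120 hosts -> /25 (126 usable): 192.168.10.0/25
72 hosts -> /25 (126 usable): 192.168.10.128/25
53 hosts -> /26 (62 usable): 192.168.11.0/26
38 hosts -> /26 (62 usable): 192.168.11.64/26
Allocation: 192.168.10.0/25 (120 hosts, 126 usable); 192.168.10.128/25 (72 hosts, 126 usable); 192.168.11.0/26 (53 hosts, 62 usable); 192.168.11.64/26 (38 hosts, 62 usable)


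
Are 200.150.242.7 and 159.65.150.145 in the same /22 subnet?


Mask: 255.255.252.0
200.150.242.7 AND mask = 200.150.240.0
159.65.150.145 AND mask = 159.65.148.0
No, different subnets (200.150.240.0 vs 159.65.148.0)


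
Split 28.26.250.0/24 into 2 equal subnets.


New prefix = 24 + 1 = 25
Each subnet has 128 addresses
  28.26.250.0/25
  28.26.250.128/25
Subnets: 28.26.250.0/25, 28.26.250.128/25


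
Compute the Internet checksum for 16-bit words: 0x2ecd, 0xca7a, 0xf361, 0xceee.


Sum all words (with carry folding):
+ 0x2ecd = 0x2ecd
+ 0xca7a = 0xf947
+ 0xf361 = 0xeca9
+ 0xceee = 0xbb98
One's complement: ~0xbb98
Checksum = 0x4467


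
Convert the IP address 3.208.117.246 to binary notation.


3 = 00000011
208 = 11010000
117 = 01110101
246 = 11110110
Binary: 00000011.11010000.01110101.11110110


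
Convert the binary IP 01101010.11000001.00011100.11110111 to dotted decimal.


01101010 = 106
11000001 = 193
00011100 = 28
11110111 = 247
IP: 106.193.28.247


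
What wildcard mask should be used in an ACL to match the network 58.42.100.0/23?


Subnet mask: 255.255.254.0
Wildcard = 255.255.255.255 - subnet mask
255 - 255 = 0
255 - 255 = 0
255 - 254 = 1
255 - 0 = 255
Wildcard: 0.0.1.255


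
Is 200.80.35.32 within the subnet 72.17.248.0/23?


Subnet network: 72.17.248.0
Test IP AND mask: 200.80.34.0
No, 200.80.35.32 is not in 72.17.248.0/23


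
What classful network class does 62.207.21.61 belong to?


First octet: 62
Binary: 00111110
0xxxxxxx -> Class A (1-126)
Class A, default mask 255.0.0.0 (/8)


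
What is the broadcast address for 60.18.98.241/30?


Network: 60.18.98.240/30
Host bits = 2
Set all host bits to 1:
Broadcast: 60.18.98.243


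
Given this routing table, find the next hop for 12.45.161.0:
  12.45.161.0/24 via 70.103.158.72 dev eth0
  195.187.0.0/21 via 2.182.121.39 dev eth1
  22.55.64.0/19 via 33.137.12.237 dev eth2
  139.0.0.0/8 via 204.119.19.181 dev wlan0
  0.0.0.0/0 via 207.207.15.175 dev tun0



Longest prefix match for 12.45.161.0:
  /24 12.45.161.0: MATCH
  /21 195.187.0.0: no
  /19 22.55.64.0: no
  /8 139.0.0.0: no
  /0 0.0.0.0: MATCH
Selected: next-hop 70.103.158.72 via eth0 (matched /24)


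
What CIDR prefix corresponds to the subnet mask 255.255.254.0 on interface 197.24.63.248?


Binary: 11111111.11111111.11111110.00000000
Count leading 1s
Prefix: /23


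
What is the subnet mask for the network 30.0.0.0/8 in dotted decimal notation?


/8 means 8 network bits, 24 host bits
Binary: 11111111000000000000000000000000
Mask: 255.0.0.0


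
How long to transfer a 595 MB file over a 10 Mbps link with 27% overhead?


Effective throughput = 10 * (1 - 27/100) = 7.3 Mbps
File size in Mb = 595 * 8 = 4760 Mb
Time = 4760 / 7.3
Time = 652.0548 seconds


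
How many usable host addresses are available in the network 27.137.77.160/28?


Host bits = 32 - 28 = 4
Total addresses = 2^4 = 16
Usable = total - 2 (network and broadcast)
Usable hosts: 14


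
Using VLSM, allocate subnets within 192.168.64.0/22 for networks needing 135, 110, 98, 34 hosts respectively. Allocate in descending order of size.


135 hosts -> /24 (254 usable): 192.168.64.0/24
110 hosts -> /25 (126 usable): 192.168.65.0/25
98 hosts -> /25 (126 usable): 192.168.65.128/25
34 hosts -> /26 (62 usable): 192.168.66.0/26
Allocation: 192.168.64.0/24 (135 hosts, 254 usable); 192.168.65.0/25 (110 hosts, 126 usable); 192.168.65.128/25 (98 hosts, 126 usable); 192.168.66.0/26 (34 hosts, 62 usable)


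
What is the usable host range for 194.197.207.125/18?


Network: 194.197.192.0
Broadcast: 194.197.255.255
First usable = network + 1
Last usable = broadcast - 1
Range: 194.197.192.1 to 194.197.255.254


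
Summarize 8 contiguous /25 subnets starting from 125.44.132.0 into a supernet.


Original prefix: /25
Number of subnets: 8 = 2^3
New prefix = 25 - 3 = 22
Supernet: 125.44.132.0/22


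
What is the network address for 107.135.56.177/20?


IP:   01101011.10000111.00111000.10110001
Mask: 11111111.11111111.11110000.00000000
AND operation:
Net:  01101011.10000111.00110000.00000000
Network: 107.135.48.0/20


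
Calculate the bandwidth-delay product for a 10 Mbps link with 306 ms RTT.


BDP = bandwidth * RTT
= 10 Mbps * 306 ms
= 10 * 1e6 * 306 / 1000 bits
= 3060000 bits
= 382500 bytes
= 373.5352 KB
BDP = 3060000 bits (382500 bytes)


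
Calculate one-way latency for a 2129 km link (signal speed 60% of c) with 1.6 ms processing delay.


Speed = 0.6 * 3e5 km/s = 180000 km/s
Propagation delay = 2129 / 180000 = 0.0118 s = 11.8278 ms
Processing delay = 1.6 ms
Total one-way latency = 13.4278 ms


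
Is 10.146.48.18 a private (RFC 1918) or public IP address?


RFC 1918 private ranges:
  10.0.0.0/8 (10.0.0.0 - 10.255.255.255)
  172.16.0.0/12 (172.16.0.0 - 172.31.255.255)
  192.168.0.0/16 (192.168.0.0 - 192.168.255.255)
Private (in 10.0.0.0/8)


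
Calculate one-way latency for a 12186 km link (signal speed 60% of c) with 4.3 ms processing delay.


Speed = 0.6 * 3e5 km/s = 180000 km/s
Propagation delay = 12186 / 180000 = 0.0677 s = 67.7 ms
Processing delay = 4.3 ms
Total one-way latency = 72 ms


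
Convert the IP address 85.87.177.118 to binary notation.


85 = 01010101
87 = 01010111
177 = 10110001
118 = 01110110
Binary: 01010101.01010111.10110001.01110110


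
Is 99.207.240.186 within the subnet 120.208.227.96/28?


Subnet network: 120.208.227.96
Test IP AND mask: 99.207.240.176
No, 99.207.240.186 is not in 120.208.227.96/28


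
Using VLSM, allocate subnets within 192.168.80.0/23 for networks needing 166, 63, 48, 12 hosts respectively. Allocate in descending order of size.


166 hosts -> /24 (254 usable): 192.168.80.0/24
63 hosts -> /25 (126 usable): 192.168.81.0/25
48 hosts -> /26 (62 usable): 192.168.81.128/26
12 hosts -> /28 (14 usable): 192.168.81.192/28
Allocation: 192.168.80.0/24 (166 hosts, 254 usable); 192.168.81.0/25 (63 hosts, 126 usable); 192.168.81.128/26 (48 hosts, 62 usable); 192.168.81.192/28 (12 hosts, 14 usable)


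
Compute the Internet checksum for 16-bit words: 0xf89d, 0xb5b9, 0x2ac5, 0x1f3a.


Sum all words (with carry folding):
+ 0xf89d = 0xf89d
+ 0xb5b9 = 0xae57
+ 0x2ac5 = 0xd91c
+ 0x1f3a = 0xf856
One's complement: ~0xf856
Checksum = 0x07a9


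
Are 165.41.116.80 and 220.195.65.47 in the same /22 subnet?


Mask: 255.255.252.0
165.41.116.80 AND mask = 165.41.116.0
220.195.65.47 AND mask = 220.195.64.0
No, different subnets (165.41.116.0 vs 220.195.64.0)


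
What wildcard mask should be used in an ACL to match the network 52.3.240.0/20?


Subnet mask: 255.255.240.0
Wildcard = 255.255.255.255 - subnet mask
255 - 255 = 0
255 - 255 = 0
255 - 240 = 15
255 - 0 = 255
Wildcard: 0.0.15.255


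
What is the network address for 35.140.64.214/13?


IP:   00100011.10001100.01000000.11010110
Mask: 11111111.11111000.00000000.00000000
AND operation:
Net:  00100011.10001000.00000000.00000000
Network: 35.136.0.0/13


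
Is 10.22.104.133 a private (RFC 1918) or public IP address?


RFC 1918 private ranges:
  10.0.0.0/8 (10.0.0.0 - 10.255.255.255)
  172.16.0.0/12 (172.16.0.0 - 172.31.255.255)
  192.168.0.0/16 (192.168.0.0 - 192.168.255.255)
Private (in 10.0.0.0/8)


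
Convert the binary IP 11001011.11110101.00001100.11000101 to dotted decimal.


11001011 = 203
11110101 = 245
00001100 = 12
11000101 = 197
IP: 203.245.12.197


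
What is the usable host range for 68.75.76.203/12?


Network: 68.64.0.0
Broadcast: 68.79.255.255
First usable = network + 1
Last usable = broadcast - 1
Range: 68.64.0.1 to 68.79.255.254


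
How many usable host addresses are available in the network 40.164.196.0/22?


Host bits = 32 - 22 = 10
Total addresses = 2^10 = 1024
Usable = total - 2 (network and broadcast)
Usable hosts: 1022


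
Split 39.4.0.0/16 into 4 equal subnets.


New prefix = 16 + 2 = 18
Each subnet has 16384 addresses
  39.4.0.0/18
  39.4.64.0/18
  39.4.128.0/18
  39.4.192.0/18
Subnets: 39.4.0.0/18, 39.4.64.0/18, 39.4.128.0/18, 39.4.192.0/18


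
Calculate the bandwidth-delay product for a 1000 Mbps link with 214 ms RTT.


BDP = bandwidth * RTT
= 1000 Mbps * 214 ms
= 1000 * 1e6 * 214 / 1000 bits
= 214000000 bits
= 26750000 bytes
= 26123.0469 KB
BDP = 214000000 bits (26750000 bytes)


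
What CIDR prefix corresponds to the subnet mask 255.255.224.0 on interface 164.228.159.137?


Binary: 11111111.11111111.11100000.00000000
Count leading 1s
Prefix: /19


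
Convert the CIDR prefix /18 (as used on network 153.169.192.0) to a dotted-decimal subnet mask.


/18 means 18 network bits, 14 host bits
Binary: 11111111111111111100000000000000
Mask: 255.255.192.0


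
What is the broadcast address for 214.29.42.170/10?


Network: 214.0.0.0/10
Host bits = 22
Set all host bits to 1:
Broadcast: 214.63.255.255


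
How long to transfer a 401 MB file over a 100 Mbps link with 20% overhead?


Effective throughput = 100 * (1 - 20/100) = 80 Mbps
File size in Mb = 401 * 8 = 3208 Mb
Time = 3208 / 80
Time = 40.1 seconds


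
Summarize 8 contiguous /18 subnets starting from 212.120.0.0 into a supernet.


Original prefix: /18
Number of subnets: 8 = 2^3
New prefix = 18 - 3 = 15
Supernet: 212.120.0.0/15


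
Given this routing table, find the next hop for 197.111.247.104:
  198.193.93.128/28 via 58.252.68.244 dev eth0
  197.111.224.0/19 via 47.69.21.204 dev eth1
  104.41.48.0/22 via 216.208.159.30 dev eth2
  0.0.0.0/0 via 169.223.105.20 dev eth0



Longest prefix match for 197.111.247.104:
  /28 198.193.93.128: no
  /19 197.111.224.0: MATCH
  /22 104.41.48.0: no
  /0 0.0.0.0: MATCH
Selected: next-hop 47.69.21.204 via eth1 (matched /19)


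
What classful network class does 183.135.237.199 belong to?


First octet: 183
Binary: 10110111
10xxxxxx -> Class B (128-191)
Class B, default mask 255.255.0.0 (/16)


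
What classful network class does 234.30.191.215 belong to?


First octet: 234
Binary: 11101010
1110xxxx -> Class D (224-239)
Class D (multicast), default mask N/A


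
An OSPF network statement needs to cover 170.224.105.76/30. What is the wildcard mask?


Subnet mask: 255.255.255.252
Wildcard = 255.255.255.255 - subnet mask
255 - 255 = 0
255 - 255 = 0
255 - 255 = 0
255 - 252 = 3
Wildcard: 0.0.0.3


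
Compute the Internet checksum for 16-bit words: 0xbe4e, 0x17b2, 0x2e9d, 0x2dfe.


Sum all words (with carry folding):
+ 0xbe4e = 0xbe4e
+ 0x17b2 = 0xd600
+ 0x2e9d = 0x049e
+ 0x2dfe = 0x329c
One's complement: ~0x329c
Checksum = 0xcd63


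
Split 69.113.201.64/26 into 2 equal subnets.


New prefix = 26 + 1 = 27
Each subnet has 32 addresses
  69.113.201.64/27
  69.113.201.96/27
Subnets: 69.113.201.64/27, 69.113.201.96/27


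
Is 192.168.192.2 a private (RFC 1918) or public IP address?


RFC 1918 private ranges:
  10.0.0.0/8 (10.0.0.0 - 10.255.255.255)
  172.16.0.0/12 (172.16.0.0 - 172.31.255.255)
  192.168.0.0/16 (192.168.0.0 - 192.168.255.255)
Private (in 192.168.0.0/16)


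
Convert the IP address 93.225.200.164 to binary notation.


93 = 01011101
225 = 11100001
200 = 11001000
164 = 10100100
Binary: 01011101.11100001.11001000.10100100


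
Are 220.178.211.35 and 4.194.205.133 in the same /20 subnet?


Mask: 255.255.240.0
220.178.211.35 AND mask = 220.178.208.0
4.194.205.133 AND mask = 4.194.192.0
No, different subnets (220.178.208.0 vs 4.194.192.0)


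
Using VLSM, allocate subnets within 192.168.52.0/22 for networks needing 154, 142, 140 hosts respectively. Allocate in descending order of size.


154 hosts -> /24 (254 usable): 192.168.52.0/24
142 hosts -> /24 (254 usable): 192.168.53.0/24
140 hosts -> /24 (254 usable): 192.168.54.0/24
Allocation: 192.168.52.0/24 (154 hosts, 254 usable); 192.168.53.0/24 (142 hosts, 254 usable); 192.168.54.0/24 (140 hosts, 254 usable)


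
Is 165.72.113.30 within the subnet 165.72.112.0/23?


Subnet network: 165.72.112.0
Test IP AND mask: 165.72.112.0
Yes, 165.72.113.30 is in 165.72.112.0/23


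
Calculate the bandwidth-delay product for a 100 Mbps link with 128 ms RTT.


BDP = bandwidth * RTT
= 100 Mbps * 128 ms
= 100 * 1e6 * 128 / 1000 bits
= 12800000 bits
= 1600000 bytes
= 1562.5 KB
BDP = 12800000 bits (1600000 bytes)


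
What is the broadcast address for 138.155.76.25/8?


Network: 138.0.0.0/8
Host bits = 24
Set all host bits to 1:
Broadcast: 138.255.255.255


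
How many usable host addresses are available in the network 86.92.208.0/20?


Host bits = 32 - 20 = 12
Total addresses = 2^12 = 4096
Usable = total - 2 (network and broadcast)
Usable hosts: 4094


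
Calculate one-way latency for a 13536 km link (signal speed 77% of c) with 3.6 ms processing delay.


Speed = 0.77 * 3e5 km/s = 231000 km/s
Propagation delay = 13536 / 231000 = 0.0586 s = 58.5974 ms
Processing delay = 3.6 ms
Total one-way latency = 62.1974 ms


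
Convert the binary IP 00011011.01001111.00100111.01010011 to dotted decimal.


00011011 = 27
01001111 = 79
00100111 = 39
01010011 = 83
IP: 27.79.39.83


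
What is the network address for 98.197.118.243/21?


IP:   01100010.11000101.01110110.11110011
Mask: 11111111.11111111.11111000.00000000
AND operation:
Net:  01100010.11000101.01110000.00000000
Network: 98.197.112.0/21


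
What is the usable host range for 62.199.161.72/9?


Network: 62.128.0.0
Broadcast: 62.255.255.255
First usable = network + 1
Last usable = broadcast - 1
Range: 62.128.0.1 to 62.255.255.254


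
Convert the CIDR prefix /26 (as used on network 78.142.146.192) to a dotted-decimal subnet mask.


/26 means 26 network bits, 6 host bits
Binary: 11111111111111111111111111000000
Mask: 255.255.255.192


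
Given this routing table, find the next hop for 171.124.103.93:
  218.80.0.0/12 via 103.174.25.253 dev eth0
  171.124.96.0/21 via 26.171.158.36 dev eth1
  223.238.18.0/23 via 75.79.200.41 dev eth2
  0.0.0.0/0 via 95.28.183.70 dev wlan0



Longest prefix match for 171.124.103.93:
  /12 218.80.0.0: no
  /21 171.124.96.0: MATCH
  /23 223.238.18.0: no
  /0 0.0.0.0: MATCH
Selected: next-hop 26.171.158.36 via eth1 (matched /21)


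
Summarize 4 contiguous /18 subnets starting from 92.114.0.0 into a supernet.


Original prefix: /18
Number of subnets: 4 = 2^2
New prefix = 18 - 2 = 16
Supernet: 92.114.0.0/16


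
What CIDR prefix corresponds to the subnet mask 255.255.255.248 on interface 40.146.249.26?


Binary: 11111111.11111111.11111111.11111000
Count leading 1s
Prefix: /29


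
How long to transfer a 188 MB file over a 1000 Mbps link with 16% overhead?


Effective throughput = 1000 * (1 - 16/100) = 840 Mbps
File size in Mb = 188 * 8 = 1504 Mb
Time = 1504 / 840
Time = 1.7905 seconds


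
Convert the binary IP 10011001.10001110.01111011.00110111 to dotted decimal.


10011001 = 153
10001110 = 142
01111011 = 123
00110111 = 55
IP: 153.142.123.55


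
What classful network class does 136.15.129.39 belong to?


First octet: 136
Binary: 10001000
10xxxxxx -> Class B (128-191)
Class B, default mask 255.255.0.0 (/16)


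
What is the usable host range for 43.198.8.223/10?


Network: 43.192.0.0
Broadcast: 43.255.255.255
First usable = network + 1
Last usable = broadcast - 1
Range: 43.192.0.1 to 43.255.255.254


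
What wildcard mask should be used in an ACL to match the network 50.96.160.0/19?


Subnet mask: 255.255.224.0
Wildcard = 255.255.255.255 - subnet mask
255 - 255 = 0
255 - 255 = 0
255 - 224 = 31
255 - 0 = 255
Wildcard: 0.0.31.255


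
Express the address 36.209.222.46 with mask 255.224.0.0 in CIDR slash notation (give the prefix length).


Binary: 11111111.11100000.00000000.00000000
Count leading 1s
Prefix: /11


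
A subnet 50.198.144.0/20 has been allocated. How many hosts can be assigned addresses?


Host bits = 32 - 20 = 12
Total addresses = 2^12 = 4096
Usable = total - 2 (network and broadcast)
Usable hosts: 4094


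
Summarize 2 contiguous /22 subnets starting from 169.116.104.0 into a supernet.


Original prefix: /22
Number of subnets: 2 = 2^1
New prefix = 22 - 1 = 21
Supernet: 169.116.104.0/21


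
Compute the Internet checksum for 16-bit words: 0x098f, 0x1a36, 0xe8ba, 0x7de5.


Sum all words (with carry folding):
+ 0x098f = 0x098f
+ 0x1a36 = 0x23c5
+ 0xe8ba = 0x0c80
+ 0x7de5 = 0x8a65
One's complement: ~0x8a65
Checksum = 0x759a


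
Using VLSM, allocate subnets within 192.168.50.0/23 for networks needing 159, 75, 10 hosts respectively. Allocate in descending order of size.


159 hosts -> /24 (254 usable): 192.168.50.0/24
75 hosts -> /25 (126 usable): 192.168.51.0/25
10 hosts -> /28 (14 usable): 192.168.51.128/28
Allocation: 192.168.50.0/24 (159 hosts, 254 usable); 192.168.51.0/25 (75 hosts, 126 usable); 192.168.51.128/28 (10 hosts, 14 usable)


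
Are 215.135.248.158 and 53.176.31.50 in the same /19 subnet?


Mask: 255.255.224.0
215.135.248.158 AND mask = 215.135.224.0
53.176.31.50 AND mask = 53.176.0.0
No, different subnets (215.135.224.0 vs 53.176.0.0)


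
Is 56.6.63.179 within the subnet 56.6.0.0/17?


Subnet network: 56.6.0.0
Test IP AND mask: 56.6.0.0
Yes, 56.6.63.179 is in 56.6.0.0/17


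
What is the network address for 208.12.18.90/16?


IP:   11010000.00001100.00010010.01011010
Mask: 11111111.11111111.00000000.00000000
AND operation:
Net:  11010000.00001100.00000000.00000000
Network: 208.12.0.0/16


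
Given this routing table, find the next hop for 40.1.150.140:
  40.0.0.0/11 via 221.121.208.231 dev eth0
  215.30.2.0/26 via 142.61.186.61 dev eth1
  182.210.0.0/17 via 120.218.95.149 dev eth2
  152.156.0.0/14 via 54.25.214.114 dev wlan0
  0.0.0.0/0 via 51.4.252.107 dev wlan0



Longest prefix match for 40.1.150.140:
  /11 40.0.0.0: MATCH
  /26 215.30.2.0: no
  /17 182.210.0.0: no
  /14 152.156.0.0: no
  /0 0.0.0.0: MATCH
Selected: next-hop 221.121.208.231 via eth0 (matched /11)


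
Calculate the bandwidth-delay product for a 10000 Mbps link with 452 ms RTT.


BDP = bandwidth * RTT
= 10000 Mbps * 452 ms
= 10000 * 1e6 * 452 / 1000 bits
= 4520000000 bits
= 565000000 bytes
= 551757.8125 KB
BDP = 4520000000 bits (565000000 bytes)


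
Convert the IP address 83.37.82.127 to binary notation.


83 = 01010011
37 = 00100101
82 = 01010010
127 = 01111111
Binary: 01010011.00100101.01010010.01111111


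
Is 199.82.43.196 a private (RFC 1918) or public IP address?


RFC 1918 private ranges:
  10.0.0.0/8 (10.0.0.0 - 10.255.255.255)
  172.16.0.0/12 (172.16.0.0 - 172.31.255.255)
  192.168.0.0/16 (192.168.0.0 - 192.168.255.255)
Public (not in any RFC 1918 range)


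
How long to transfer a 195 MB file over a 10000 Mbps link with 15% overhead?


Effective throughput = 10000 * (1 - 15/100) = 8500 Mbps
File size in Mb = 195 * 8 = 1560 Mb
Time = 1560 / 8500
Time = 0.1835 seconds


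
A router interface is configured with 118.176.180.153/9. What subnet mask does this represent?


/9 means 9 network bits, 23 host bits
Binary: 11111111100000000000000000000000
Mask: 255.128.0.0


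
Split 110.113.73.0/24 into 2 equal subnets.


New prefix = 24 + 1 = 25
Each subnet has 128 addresses
  110.113.73.0/25
  110.113.73.128/25
Subnets: 110.113.73.0/25, 110.113.73.128/25


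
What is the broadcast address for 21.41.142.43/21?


Network: 21.41.136.0/21
Host bits = 11
Set all host bits to 1:
Broadcast: 21.41.143.255


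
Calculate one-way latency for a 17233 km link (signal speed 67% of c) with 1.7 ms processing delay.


Speed = 0.67 * 3e5 km/s = 201000 km/s
Propagation delay = 17233 / 201000 = 0.0857 s = 85.7363 ms
Processing delay = 1.7 ms
Total one-way latency = 87.4363 ms


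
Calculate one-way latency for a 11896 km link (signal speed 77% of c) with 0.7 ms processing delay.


Speed = 0.77 * 3e5 km/s = 231000 km/s
Propagation delay = 11896 / 231000 = 0.0515 s = 51.4978 ms
Processing delay = 0.7 ms
Total one-way latency = 52.1978 ms


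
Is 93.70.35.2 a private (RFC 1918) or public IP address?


RFC 1918 private ranges:
  10.0.0.0/8 (10.0.0.0 - 10.255.255.255)
  172.16.0.0/12 (172.16.0.0 - 172.31.255.255)
  192.168.0.0/16 (192.168.0.0 - 192.168.255.255)
Public (not in any RFC 1918 range)


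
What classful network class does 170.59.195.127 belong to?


First octet: 170
Binary: 10101010
10xxxxxx -> Class B (128-191)
Class B, default mask 255.255.0.0 (/16)


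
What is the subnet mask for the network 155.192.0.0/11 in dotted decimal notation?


/11 means 11 network bits, 21 host bits
Binary: 11111111111000000000000000000000
Mask: 255.224.0.0


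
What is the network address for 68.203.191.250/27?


IP:   01000100.11001011.10111111.11111010
Mask: 11111111.11111111.11111111.11100000
AND operation:
Net:  01000100.11001011.10111111.11100000
Network: 68.203.191.224/27


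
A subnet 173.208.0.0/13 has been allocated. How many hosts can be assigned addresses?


Host bits = 32 - 13 = 19
Total addresses = 2^19 = 524288
Usable = total - 2 (network and broadcast)
Usable hosts: 524286


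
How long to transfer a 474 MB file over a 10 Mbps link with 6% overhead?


Effective throughput = 10 * (1 - 6/100) = 9.4 Mbps
File size in Mb = 474 * 8 = 3792 Mb
Time = 3792 / 9.4
Time = 403.4043 seconds


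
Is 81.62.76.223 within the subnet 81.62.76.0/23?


Subnet network: 81.62.76.0
Test IP AND mask: 81.62.76.0
Yes, 81.62.76.223 is in 81.62.76.0/23


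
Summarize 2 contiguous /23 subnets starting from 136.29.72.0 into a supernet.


Original prefix: /23
Number of subnets: 2 = 2^1
New prefix = 23 - 1 = 22
Supernet: 136.29.72.0/22


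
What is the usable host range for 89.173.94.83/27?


Network: 89.173.94.64
Broadcast: 89.173.94.95
First usable = network + 1
Last usable = broadcast - 1
Range: 89.173.94.65 to 89.173.94.94


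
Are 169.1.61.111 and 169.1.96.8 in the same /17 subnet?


Mask: 255.255.128.0
169.1.61.111 AND mask = 169.1.0.0
169.1.96.8 AND mask = 169.1.0.0
Yes, same subnet (169.1.0.0)


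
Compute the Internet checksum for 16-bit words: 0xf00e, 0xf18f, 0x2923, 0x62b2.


Sum all words (with carry folding):
+ 0xf00e = 0xf00e
+ 0xf18f = 0xe19e
+ 0x2923 = 0x0ac2
+ 0x62b2 = 0x6d74
One's complement: ~0x6d74
Checksum = 0x928b


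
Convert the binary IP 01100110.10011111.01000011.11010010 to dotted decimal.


01100110 = 102
10011111 = 159
01000011 = 67
11010010 = 210
IP: 102.159.67.210


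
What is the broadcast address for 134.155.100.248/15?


Network: 134.154.0.0/15
Host bits = 17
Set all host bits to 1:
Broadcast: 134.155.255.255


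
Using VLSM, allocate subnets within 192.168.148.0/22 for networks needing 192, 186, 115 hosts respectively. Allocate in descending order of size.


192 hosts -> /24 (254 usable): 192.168.148.0/24
186 hosts -> /24 (254 usable): 192.168.149.0/24
115 hosts -> /25 (126 usable): 192.168.150.0/25
Allocation: 192.168.148.0/24 (192 hosts, 254 usable); 192.168.149.0/24 (186 hosts, 254 usable); 192.168.150.0/25 (115 hosts, 126 usable)


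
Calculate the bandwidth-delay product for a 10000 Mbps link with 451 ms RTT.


BDP = bandwidth * RTT
= 10000 Mbps * 451 ms
= 10000 * 1e6 * 451 / 1000 bits
= 4510000000 bits
= 563750000 bytes
= 550537.1094 KB
BDP = 4510000000 bits (563750000 bytes)


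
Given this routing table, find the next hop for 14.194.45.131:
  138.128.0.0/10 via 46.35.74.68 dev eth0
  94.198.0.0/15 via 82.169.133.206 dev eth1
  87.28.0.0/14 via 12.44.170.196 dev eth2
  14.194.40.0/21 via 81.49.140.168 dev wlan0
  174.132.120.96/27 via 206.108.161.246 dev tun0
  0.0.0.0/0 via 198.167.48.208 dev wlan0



Longest prefix match for 14.194.45.131:
  /10 138.128.0.0: no
  /15 94.198.0.0: no
  /14 87.28.0.0: no
  /21 14.194.40.0: MATCH
  /27 174.132.120.96: no
  /0 0.0.0.0: MATCH
Selected: next-hop 81.49.140.168 via wlan0 (matched /21)


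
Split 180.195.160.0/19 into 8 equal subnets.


New prefix = 19 + 3 = 22
Each subnet has 1024 addresses
  180.195.160.0/22
  180.195.164.0/22
  180.195.168.0/22
  180.195.172.0/22
  180.195.176.0/22
  180.195.180.0/22
  180.195.184.0/22
  180.195.188.0/22
Subnets: 180.195.160.0/22, 180.195.164.0/22, 180.195.168.0/22, 180.195.172.0/22, 180.195.176.0/22, 180.195.180.0/22, 180.195.184.0/22, 180.195.188.0/22


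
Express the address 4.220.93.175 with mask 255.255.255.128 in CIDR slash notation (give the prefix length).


Binary: 11111111.11111111.11111111.10000000
Count leading 1s
Prefix: /25


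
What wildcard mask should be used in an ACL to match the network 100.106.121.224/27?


Subnet mask: 255.255.255.224
Wildcard = 255.255.255.255 - subnet mask
255 - 255 = 0
255 - 255 = 0
255 - 255 = 0
255 - 224 = 31
Wildcard: 0.0.0.31


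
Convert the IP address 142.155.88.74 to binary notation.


142 = 10001110
155 = 10011011
88 = 01011000
74 = 01001010
Binary: 10001110.10011011.01011000.01001010


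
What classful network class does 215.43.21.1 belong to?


First octet: 215
Binary: 11010111
110xxxxx -> Class C (192-223)
Class C, default mask 255.255.255.0 (/24)


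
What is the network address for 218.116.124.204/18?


IP:   11011010.01110100.01111100.11001100
Mask: 11111111.11111111.11000000.00000000
AND operation:
Net:  11011010.01110100.01000000.00000000
Network: 218.116.64.0/18


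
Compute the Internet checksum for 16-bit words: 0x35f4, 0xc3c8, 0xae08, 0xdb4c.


Sum all words (with carry folding):
+ 0x35f4 = 0x35f4
+ 0xc3c8 = 0xf9bc
+ 0xae08 = 0xa7c5
+ 0xdb4c = 0x8312
One's complement: ~0x8312
Checksum = 0x7ced


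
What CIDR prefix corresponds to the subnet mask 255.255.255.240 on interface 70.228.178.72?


Binary: 11111111.11111111.11111111.11110000
Count leading 1s
Prefix: /28


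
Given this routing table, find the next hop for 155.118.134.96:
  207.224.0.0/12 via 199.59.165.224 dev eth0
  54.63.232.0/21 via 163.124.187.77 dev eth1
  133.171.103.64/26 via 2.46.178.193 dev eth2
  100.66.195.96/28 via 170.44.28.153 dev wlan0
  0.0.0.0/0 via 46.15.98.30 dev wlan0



Longest prefix match for 155.118.134.96:
  /12 207.224.0.0: no
  /21 54.63.232.0: no
  /26 133.171.103.64: no
  /28 100.66.195.96: no
  /0 0.0.0.0: MATCH
Selected: next-hop 46.15.98.30 via wlan0 (matched /0)


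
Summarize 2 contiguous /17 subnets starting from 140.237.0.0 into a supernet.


Original prefix: /17
Number of subnets: 2 = 2^1
New prefix = 17 - 1 = 16
Supernet: 140.237.0.0/16


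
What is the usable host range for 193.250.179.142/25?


Network: 193.250.179.128
Broadcast: 193.250.179.255
First usable = network + 1
Last usable = broadcast - 1
Range: 193.250.179.129 to 193.250.179.254


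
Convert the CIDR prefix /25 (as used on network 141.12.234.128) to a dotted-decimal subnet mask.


/25 means 25 network bits, 7 host bits
Binary: 11111111111111111111111110000000
Mask: 255.255.255.128


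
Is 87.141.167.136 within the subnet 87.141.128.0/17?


Subnet network: 87.141.128.0
Test IP AND mask: 87.141.128.0
Yes, 87.141.167.136 is in 87.141.128.0/17


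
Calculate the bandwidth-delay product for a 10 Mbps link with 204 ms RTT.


BDP = bandwidth * RTT
= 10 Mbps * 204 ms
= 10 * 1e6 * 204 / 1000 bits
= 2040000 bits
= 255000 bytes
= 249.0234 KB
BDP = 2040000 bits (255000 bytes)


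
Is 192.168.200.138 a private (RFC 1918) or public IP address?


RFC 1918 private ranges:
  10.0.0.0/8 (10.0.0.0 - 10.255.255.255)
  172.16.0.0/12 (172.16.0.0 - 172.31.255.255)
  192.168.0.0/16 (192.168.0.0 - 192.168.255.255)
Private (in 192.168.0.0/16)


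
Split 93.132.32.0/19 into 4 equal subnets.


New prefix = 19 + 2 = 21
Each subnet has 2048 addresses
  93.132.32.0/21
  93.132.40.0/21
  93.132.48.0/21
  93.132.56.0/21
Subnets: 93.132.32.0/21, 93.132.40.0/21, 93.132.48.0/21, 93.132.56.0/21


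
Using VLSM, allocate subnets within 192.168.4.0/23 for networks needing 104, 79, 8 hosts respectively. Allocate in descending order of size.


104 hosts -> /25 (126 usable): 192.168.4.0/25
79 hosts -> /25 (126 usable): 192.168.4.128/25
8 hosts -> /28 (14 usable): 192.168.5.0/28
Allocation: 192.168.4.0/25 (104 hosts, 126 usable); 192.168.4.128/25 (79 hosts, 126 usable); 192.168.5.0/28 (8 hosts, 14 usable)


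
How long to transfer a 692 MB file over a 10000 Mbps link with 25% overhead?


Effective throughput = 10000 * (1 - 25/100) = 7500 Mbps
File size in Mb = 692 * 8 = 5536 Mb
Time = 5536 / 7500
Time = 0.7381 seconds


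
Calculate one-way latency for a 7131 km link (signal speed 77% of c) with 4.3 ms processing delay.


Speed = 0.77 * 3e5 km/s = 231000 km/s
Propagation delay = 7131 / 231000 = 0.0309 s = 30.8701 ms
Processing delay = 4.3 ms
Total one-way latency = 35.1701 ms


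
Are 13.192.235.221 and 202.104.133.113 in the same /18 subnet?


Mask: 255.255.192.0
13.192.235.221 AND mask = 13.192.192.0
202.104.133.113 AND mask = 202.104.128.0
No, different subnets (13.192.192.0 vs 202.104.128.0)


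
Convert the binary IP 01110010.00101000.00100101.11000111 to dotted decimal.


01110010 = 114
00101000 = 40
00100101 = 37
11000111 = 199
IP: 114.40.37.199


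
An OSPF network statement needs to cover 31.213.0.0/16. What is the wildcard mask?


Subnet mask: 255.255.0.0
Wildcard = 255.255.255.255 - subnet mask
255 - 255 = 0
255 - 255 = 0
255 - 0 = 255
255 - 0 = 255
Wildcard: 0.0.255.255


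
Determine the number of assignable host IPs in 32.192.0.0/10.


Host bits = 32 - 10 = 22
Total addresses = 2^22 = 4194304
Usable = total - 2 (network and broadcast)
Usable hosts: 4194302


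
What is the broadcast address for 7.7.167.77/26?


Network: 7.7.167.64/26
Host bits = 6
Set all host bits to 1:
Broadcast: 7.7.167.127


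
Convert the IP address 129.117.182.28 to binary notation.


129 = 10000001
117 = 01110101
182 = 10110110
28 = 00011100
Binary: 10000001.01110101.10110110.00011100


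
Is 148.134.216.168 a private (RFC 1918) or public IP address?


RFC 1918 private ranges:
  10.0.0.0/8 (10.0.0.0 - 10.255.255.255)
  172.16.0.0/12 (172.16.0.0 - 172.31.255.255)
  192.168.0.0/16 (192.168.0.0 - 192.168.255.255)
Public (not in any RFC 1918 range)


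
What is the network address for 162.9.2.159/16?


IP:   10100010.00001001.00000010.10011111
Mask: 11111111.11111111.00000000.00000000
AND operation:
Net:  10100010.00001001.00000000.00000000
Network: 162.9.0.0/16


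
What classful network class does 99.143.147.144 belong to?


First octet: 99
Binary: 01100011
0xxxxxxx -> Class A (1-126)
Class A, default mask 255.0.0.0 (/8)


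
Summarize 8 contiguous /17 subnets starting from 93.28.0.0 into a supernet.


Original prefix: /17
Number of subnets: 8 = 2^3
New prefix = 17 - 3 = 14
Supernet: 93.28.0.0/14


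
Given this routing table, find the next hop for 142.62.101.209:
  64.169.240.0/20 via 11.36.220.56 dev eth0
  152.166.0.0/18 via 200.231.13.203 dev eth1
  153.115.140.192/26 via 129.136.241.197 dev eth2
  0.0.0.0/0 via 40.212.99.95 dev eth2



Longest prefix match for 142.62.101.209:
  /20 64.169.240.0: no
  /18 152.166.0.0: no
  /26 153.115.140.192: no
  /0 0.0.0.0: MATCH
Selected: next-hop 40.212.99.95 via eth2 (matched /0)


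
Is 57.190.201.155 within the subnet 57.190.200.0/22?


Subnet network: 57.190.200.0
Test IP AND mask: 57.190.200.0
Yes, 57.190.201.155 is in 57.190.200.0/22


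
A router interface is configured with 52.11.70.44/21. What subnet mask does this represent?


/21 means 21 network bits, 11 host bits
Binary: 11111111111111111111100000000000
Mask: 255.255.248.0


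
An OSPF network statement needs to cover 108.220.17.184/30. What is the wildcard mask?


Subnet mask: 255.255.255.252
Wildcard = 255.255.255.255 - subnet mask
255 - 255 = 0
255 - 255 = 0
255 - 255 = 0
255 - 252 = 3
Wildcard: 0.0.0.3


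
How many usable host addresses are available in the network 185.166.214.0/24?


Host bits = 32 - 24 = 8
Total addresses = 2^8 = 256
Usable = total - 2 (network and broadcast)
Usable hosts: 254


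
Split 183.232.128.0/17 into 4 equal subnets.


New prefix = 17 + 2 = 19
Each subnet has 8192 addresses
  183.232.128.0/19
  183.232.160.0/19
  183.232.192.0/19
  183.232.224.0/19
Subnets: 183.232.128.0/19, 183.232.160.0/19, 183.232.192.0/19, 183.232.224.0/19


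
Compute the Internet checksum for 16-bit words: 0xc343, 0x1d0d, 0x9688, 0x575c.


Sum all words (with carry folding):
+ 0xc343 = 0xc343
+ 0x1d0d = 0xe050
+ 0x9688 = 0x76d9
+ 0x575c = 0xce35
One's complement: ~0xce35
Checksum = 0x31ca


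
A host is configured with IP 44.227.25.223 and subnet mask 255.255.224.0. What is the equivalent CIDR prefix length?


Binary: 11111111.11111111.11100000.00000000
Count leading 1s
Prefix: /19


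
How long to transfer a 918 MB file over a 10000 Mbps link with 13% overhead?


Effective throughput = 10000 * (1 - 13/100) = 8700 Mbps
File size in Mb = 918 * 8 = 7344 Mb
Time = 7344 / 8700
Time = 0.8441 seconds


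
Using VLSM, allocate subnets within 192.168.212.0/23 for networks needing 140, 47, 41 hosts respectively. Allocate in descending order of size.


140 hosts -> /24 (254 usable): 192.168.212.0/24
47 hosts -> /26 (62 usable): 192.168.213.0/26
41 hosts -> /26 (62 usable): 192.168.213.64/26
Allocation: 192.168.212.0/24 (140 hosts, 254 usable); 192.168.213.0/26 (47 hosts, 62 usable); 192.168.213.64/26 (41 hosts, 62 usable)


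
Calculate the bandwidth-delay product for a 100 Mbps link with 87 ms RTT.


BDP = bandwidth * RTT
= 100 Mbps * 87 ms
= 100 * 1e6 * 87 / 1000 bits
= 8700000 bits
= 1087500 bytes
= 1062.0117 KB
BDP = 8700000 bits (1087500 bytes)


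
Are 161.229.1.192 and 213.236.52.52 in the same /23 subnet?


Mask: 255.255.254.0
161.229.1.192 AND mask = 161.229.0.0
213.236.52.52 AND mask = 213.236.52.0
No, different subnets (161.229.0.0 vs 213.236.52.0)


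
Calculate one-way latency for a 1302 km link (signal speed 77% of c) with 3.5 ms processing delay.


Speed = 0.77 * 3e5 km/s = 231000 km/s
Propagation delay = 1302 / 231000 = 0.0056 s = 5.6364 ms
Processing delay = 3.5 ms
Total one-way latency = 9.1364 ms


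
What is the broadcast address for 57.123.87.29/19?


Network: 57.123.64.0/19
Host bits = 13
Set all host bits to 1:
Broadcast: 57.123.95.255


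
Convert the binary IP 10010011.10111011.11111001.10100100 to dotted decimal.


10010011 = 147
10111011 = 187
11111001 = 249
10100100 = 164
IP: 147.187.249.164


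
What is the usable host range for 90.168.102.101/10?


Network: 90.128.0.0
Broadcast: 90.191.255.255
First usable = network + 1
Last usable = broadcast - 1
Range: 90.128.0.1 to 90.191.255.254


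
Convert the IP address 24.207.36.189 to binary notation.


24 = 00011000
207 = 11001111
36 = 00100100
189 = 10111101
Binary: 00011000.11001111.00100100.10111101


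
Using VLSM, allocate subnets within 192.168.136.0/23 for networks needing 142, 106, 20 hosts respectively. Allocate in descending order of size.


142 hosts -> /24 (254 usable): 192.168.136.0/24
106 hosts -> /25 (126 usable): 192.168.137.0/25
20 hosts -> /27 (30 usable): 192.168.137.128/27
Allocation: 192.168.136.0/24 (142 hosts, 254 usable); 192.168.137.0/25 (106 hosts, 126 usable); 192.168.137.128/27 (20 hosts, 30 usable)


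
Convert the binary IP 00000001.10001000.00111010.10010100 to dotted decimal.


00000001 = 1
10001000 = 136
00111010 = 58
10010100 = 148
IP: 1.136.58.148


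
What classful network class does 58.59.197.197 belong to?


First octet: 58
Binary: 00111010
0xxxxxxx -> Class A (1-126)
Class A, default mask 255.0.0.0 (/8)
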